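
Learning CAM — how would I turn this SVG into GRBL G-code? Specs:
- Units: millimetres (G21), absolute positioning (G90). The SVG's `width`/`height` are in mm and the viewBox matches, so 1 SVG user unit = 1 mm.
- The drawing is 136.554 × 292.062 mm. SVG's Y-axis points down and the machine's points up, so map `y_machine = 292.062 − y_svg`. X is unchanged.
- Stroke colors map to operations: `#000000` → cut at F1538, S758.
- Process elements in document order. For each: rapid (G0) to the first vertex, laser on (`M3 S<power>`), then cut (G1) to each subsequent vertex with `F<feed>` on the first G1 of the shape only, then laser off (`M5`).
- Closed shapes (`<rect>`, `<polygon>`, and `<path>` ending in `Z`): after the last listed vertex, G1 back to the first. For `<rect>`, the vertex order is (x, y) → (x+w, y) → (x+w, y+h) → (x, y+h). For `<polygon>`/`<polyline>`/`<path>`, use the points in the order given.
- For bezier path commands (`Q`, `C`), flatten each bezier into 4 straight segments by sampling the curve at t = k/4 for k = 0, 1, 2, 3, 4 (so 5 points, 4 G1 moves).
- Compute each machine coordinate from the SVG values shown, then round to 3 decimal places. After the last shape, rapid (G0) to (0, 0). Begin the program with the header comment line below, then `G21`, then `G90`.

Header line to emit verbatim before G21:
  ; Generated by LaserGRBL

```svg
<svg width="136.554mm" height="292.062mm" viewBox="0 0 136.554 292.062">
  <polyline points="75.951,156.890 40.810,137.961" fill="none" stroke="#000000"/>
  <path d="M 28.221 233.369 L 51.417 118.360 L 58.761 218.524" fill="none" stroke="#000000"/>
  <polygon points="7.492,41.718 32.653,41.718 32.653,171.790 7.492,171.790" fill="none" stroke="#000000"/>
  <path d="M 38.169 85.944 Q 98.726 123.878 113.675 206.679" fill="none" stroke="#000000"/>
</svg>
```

1 u = 1 mm; y_m = 292.062 − y.

[1] `<polyline>` line segment, #000000→cut S758 F1538: (75.951,135.172) → (40.810,154.101)

[2] `<path>` open polyline, #000000→cut S758 F1538: (28.221,58.693) → (51.417,173.702) → (58.761,73.538)

[3] `<polygon>` rectangle, #000000→cut S758 F1538: (7.492,250.344) → (32.653,250.344) → (32.653,120.272) → (7.492,120.272) → (7.492,250.344) (closed)

[4] `<path>` quadratic bezier, #000000→cut S758 F1538: (38.169,206.118) → (65.597,184.347) → (87.324,156.967) → (103.350,123.979) → (113.675,85.383)

; Generated by LaserGRBL
G21
G90
G0 X75.951 Y135.172
M3 S758
G1 X40.810 Y154.101 F1538
M5
G0 X28.221 Y58.693
M3 S758
G1 X51.417 Y173.702 F1538
G1 X58.761 Y73.538
M5
G0 X7.492 Y250.344
M3 S758
G1 X32.653 Y250.344 F1538
G1 X32.653 Y120.272
G1 X7.492 Y120.272
G1 X7.492 Y250.344
M5
G0 X38.169 Y206.118
M3 S758
G1 X65.597 Y184.347 F1538
G1 X87.324 Y156.967
G1 X103.350 Y123.979
G1 X113.675 Y85.383
M5
G0 X0.000 Y0.000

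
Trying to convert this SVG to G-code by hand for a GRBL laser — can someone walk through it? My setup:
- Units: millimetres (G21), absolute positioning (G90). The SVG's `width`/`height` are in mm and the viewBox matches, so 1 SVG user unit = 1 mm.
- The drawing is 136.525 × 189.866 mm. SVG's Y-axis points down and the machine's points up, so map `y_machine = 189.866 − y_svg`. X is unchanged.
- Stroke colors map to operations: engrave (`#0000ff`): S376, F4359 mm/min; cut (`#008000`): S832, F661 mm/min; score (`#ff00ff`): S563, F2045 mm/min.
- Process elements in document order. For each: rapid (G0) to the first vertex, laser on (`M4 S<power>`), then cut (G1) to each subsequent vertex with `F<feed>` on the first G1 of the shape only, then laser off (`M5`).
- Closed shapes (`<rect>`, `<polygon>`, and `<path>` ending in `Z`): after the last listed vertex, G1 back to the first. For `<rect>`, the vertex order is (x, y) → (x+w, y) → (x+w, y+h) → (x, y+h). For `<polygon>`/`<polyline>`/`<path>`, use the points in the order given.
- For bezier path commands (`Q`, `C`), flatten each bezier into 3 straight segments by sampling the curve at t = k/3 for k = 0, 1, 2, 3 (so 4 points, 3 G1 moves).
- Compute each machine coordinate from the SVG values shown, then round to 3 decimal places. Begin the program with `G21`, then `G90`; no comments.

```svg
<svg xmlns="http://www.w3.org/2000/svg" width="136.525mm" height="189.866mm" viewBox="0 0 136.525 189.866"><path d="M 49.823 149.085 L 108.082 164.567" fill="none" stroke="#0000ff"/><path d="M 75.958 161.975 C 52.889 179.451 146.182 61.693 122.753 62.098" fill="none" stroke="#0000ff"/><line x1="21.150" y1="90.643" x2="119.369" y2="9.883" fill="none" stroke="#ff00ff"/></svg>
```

viewBox `0 0 136.525 189.866` with mm width/height → 1 unit = 1 mm. Flip: y_m = 189.866 − y_svg.

**Shape 1** — `<path>` line segment, stroke `#0000ff` → engrave (S376, F4359). Machine vertices: (49.823,40.781) → (108.082,25.299). Open path.

**Shape 2** — `<path>` cubic bezier, stroke `#0000ff` → engrave (S376, F4359). Control points (SVG): P0=(75.958,161.975), P1=(52.889,179.451), P2=(146.182,61.693), P3=(122.753,62.098); sampled at t=k/3. Machine vertices: (75.958,27.891) → (83.044,46.108) → (115.907,98.170) → (122.753,127.768). Open path.

**Shape 3** — `<line>` line segment, stroke `#ff00ff` → score (S563, F2045). Machine vertices: (21.150,99.223) → (119.369,179.983). Open path.

G21
G90
G0 X49.823 Y40.781
M4 S376
G1 X108.082 Y25.299 F4359
M5
G0 X75.958 Y27.891
M4 S376
G1 X83.044 Y46.108 F4359
G1 X115.907 Y98.170
G1 X122.753 Y127.768
M5
G0 X21.150 Y99.223
M4 S563
G1 X119.369 Y179.983 F2045
M5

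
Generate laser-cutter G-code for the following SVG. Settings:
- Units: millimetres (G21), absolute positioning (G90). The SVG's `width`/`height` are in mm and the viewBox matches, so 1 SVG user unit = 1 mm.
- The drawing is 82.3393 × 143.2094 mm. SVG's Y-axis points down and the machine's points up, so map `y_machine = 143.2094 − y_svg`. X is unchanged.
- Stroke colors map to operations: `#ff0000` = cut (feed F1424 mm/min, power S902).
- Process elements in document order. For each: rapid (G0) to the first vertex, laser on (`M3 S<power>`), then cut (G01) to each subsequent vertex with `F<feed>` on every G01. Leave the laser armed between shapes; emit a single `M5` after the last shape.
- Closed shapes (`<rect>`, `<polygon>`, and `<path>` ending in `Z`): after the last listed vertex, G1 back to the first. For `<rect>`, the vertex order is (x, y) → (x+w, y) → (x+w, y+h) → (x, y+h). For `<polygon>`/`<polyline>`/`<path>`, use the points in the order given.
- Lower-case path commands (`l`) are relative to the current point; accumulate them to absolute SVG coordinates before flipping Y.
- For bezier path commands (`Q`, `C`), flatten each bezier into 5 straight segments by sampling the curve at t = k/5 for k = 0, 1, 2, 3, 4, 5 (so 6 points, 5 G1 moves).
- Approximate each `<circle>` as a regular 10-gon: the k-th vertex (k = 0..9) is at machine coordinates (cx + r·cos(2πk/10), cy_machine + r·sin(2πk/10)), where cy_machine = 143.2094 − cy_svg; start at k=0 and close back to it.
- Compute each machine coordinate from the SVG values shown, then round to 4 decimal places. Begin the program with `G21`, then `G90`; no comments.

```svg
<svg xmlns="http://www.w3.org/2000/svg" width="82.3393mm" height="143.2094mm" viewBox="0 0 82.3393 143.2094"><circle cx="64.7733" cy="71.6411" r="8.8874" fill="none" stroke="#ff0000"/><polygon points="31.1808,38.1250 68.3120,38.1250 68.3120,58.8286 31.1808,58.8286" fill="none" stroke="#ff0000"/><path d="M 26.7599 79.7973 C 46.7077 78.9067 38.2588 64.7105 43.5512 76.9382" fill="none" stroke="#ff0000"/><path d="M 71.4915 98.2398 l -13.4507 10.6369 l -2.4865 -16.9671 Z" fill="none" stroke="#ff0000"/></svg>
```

1 u = 1 mm; y_m = 143.2094 − y.

[1] `<circle>` circle, #ff0000→cut S902 F1424: (73.6607,71.5683) → (71.9634,76.7922) → (67.5197,80.0207) → (62.0269,80.0207) → (57.5832,76.7922) → (55.8859,71.5683) → (57.5832,66.3444) → (62.0269,63.1159) → (67.5197,63.1159) → (71.9634,66.3444) → (73.6607,71.5683) (closed)

[2] `<polygon>` rectangle, #ff0000→cut S902 F1424: (31.1808,105.0844) → (68.3120,105.0844) → (68.3120,84.3808) → (31.1808,84.3808) → (31.1808,105.0844) (closed)

[3] `<path>` cubic bezier, #ff0000→cut S902 F1424: (26.7599,63.4121) → (35.6581,65.2253) → (39.7637,68.3248) → (41.0993,70.8037) → (41.6876,70.7548) → (43.5512,66.2712)

[4] `<path>` regular polygon, #ff0000→cut S902 F1424: (71.4915,44.9696) → (58.0408,34.3327) → (55.5543,51.2998) → (71.4915,44.9696) (closed)

G21
G90
G0 X73.6607 Y71.5683
M3 S902
G01 X71.9634 Y76.7922 F1424
G01 X67.5197 Y80.0207 F1424
G01 X62.0269 Y80.0207 F1424
G01 X57.5832 Y76.7922 F1424
G01 X55.8859 Y71.5683 F1424
G01 X57.5832 Y66.3444 F1424
G01 X62.0269 Y63.1159 F1424
G01 X67.5197 Y63.1159 F1424
G01 X71.9634 Y66.3444 F1424
G01 X73.6607 Y71.5683 F1424
G0 X31.1808 Y105.0844
M3 S902
G01 X68.3120 Y105.0844 F1424
G01 X68.3120 Y84.3808 F1424
G01 X31.1808 Y84.3808 F1424
G01 X31.1808 Y105.0844 F1424
G0 X26.7599 Y63.4121
M3 S902
G01 X35.6581 Y65.2253 F1424
G01 X39.7637 Y68.3248 F1424
G01 X41.0993 Y70.8037 F1424
G01 X41.6876 Y70.7548 F1424
G01 X43.5512 Y66.2712 F1424
G0 X71.4915 Y44.9696
M3 S902
G01 X58.0408 Y34.3327 F1424
G01 X55.5543 Y51.2998 F1424
G01 X71.4915 Y44.9696 F1424
M5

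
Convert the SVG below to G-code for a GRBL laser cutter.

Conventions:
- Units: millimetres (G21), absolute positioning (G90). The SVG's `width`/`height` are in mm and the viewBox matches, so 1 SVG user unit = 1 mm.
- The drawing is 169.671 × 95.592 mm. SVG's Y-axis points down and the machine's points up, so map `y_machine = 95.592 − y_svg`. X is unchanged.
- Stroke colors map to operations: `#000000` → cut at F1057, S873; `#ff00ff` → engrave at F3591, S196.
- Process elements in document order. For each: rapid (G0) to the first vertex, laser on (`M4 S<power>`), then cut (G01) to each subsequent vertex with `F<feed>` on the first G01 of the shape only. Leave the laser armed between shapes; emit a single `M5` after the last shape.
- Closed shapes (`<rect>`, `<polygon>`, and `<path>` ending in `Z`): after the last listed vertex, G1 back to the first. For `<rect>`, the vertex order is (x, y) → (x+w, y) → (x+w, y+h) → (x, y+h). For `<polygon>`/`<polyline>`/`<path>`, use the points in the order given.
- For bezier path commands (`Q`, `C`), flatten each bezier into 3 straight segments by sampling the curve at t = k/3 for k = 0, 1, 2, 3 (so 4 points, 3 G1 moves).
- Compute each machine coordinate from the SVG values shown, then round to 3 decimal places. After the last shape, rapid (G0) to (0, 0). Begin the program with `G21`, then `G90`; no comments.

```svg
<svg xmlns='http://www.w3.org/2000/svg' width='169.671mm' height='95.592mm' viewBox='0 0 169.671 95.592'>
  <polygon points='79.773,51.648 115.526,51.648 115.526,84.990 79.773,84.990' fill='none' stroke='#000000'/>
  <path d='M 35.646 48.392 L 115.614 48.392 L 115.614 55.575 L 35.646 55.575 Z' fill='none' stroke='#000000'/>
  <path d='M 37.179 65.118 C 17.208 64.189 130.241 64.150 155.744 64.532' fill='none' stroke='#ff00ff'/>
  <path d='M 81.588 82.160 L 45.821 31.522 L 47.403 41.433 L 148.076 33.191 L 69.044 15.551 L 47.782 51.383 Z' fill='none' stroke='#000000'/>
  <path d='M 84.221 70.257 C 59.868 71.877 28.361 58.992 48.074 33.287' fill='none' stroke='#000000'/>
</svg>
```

G21
G90
G0 X79.773 Y43.944
M4 S873
G01 X115.526 Y43.944 F1057
G01 X115.526 Y10.602
G01 X79.773 Y10.602
G01 X79.773 Y43.944
G0 X35.646 Y47.200
M4 S873
G01 X115.614 Y47.200 F1057
G01 X115.614 Y40.017
G01 X35.646 Y40.017
G01 X35.646 Y47.200
G0 X37.179 Y30.474
M4 S196
G01 X53.375 Y31.124 F3591
G01 X109.232 Y31.284
G01 X155.744 Y31.060
G0 X81.588 Y13.432
M4 S873
G01 X45.821 Y64.070 F1057
G01 X47.403 Y54.159
G01 X148.076 Y62.401
G01 X69.044 Y80.041
G01 X47.782 Y44.209
G01 X81.588 Y13.432
G0 X84.221 Y25.335
M4 S873
G01 X59.645 Y28.488 F1057
G01 X43.272 Y40.936
G01 X48.074 Y62.305
M5
G0 X0.000 Y0.000

1 u = 1 mm; y_m = 95.592 − y.

[1] `<polygon>` rectangle, #000000→cut S873 F1057: (79.773,43.944) → (115.526,43.944) → (115.526,10.602) → (79.773,10.602) → (79.773,43.944) (closed)

[2] `<path>` rectangle, #000000→cut S873 F1057: (35.646,47.200) → (115.614,47.200) → (115.614,40.017) → (35.646,40.017) → (35.646,47.200) (closed)

[3] `<path>` cubic bezier, #ff00ff→engrave S196 F3591: (37.179,30.474) → (53.375,31.124) → (109.232,31.284) → (155.744,31.060)

[4] `<path>` closed polygon, #000000→cut S873 F1057: (81.588,13.432) → (45.821,64.070) → (47.403,54.159) → (148.076,62.401) → (69.044,80.041) → (47.782,44.209) → (81.588,13.432) (closed)

[5] `<path>` cubic bezier, #000000→cut S873 F1057: (84.221,25.335) → (59.645,28.488) → (43.272,40.936) → (48.074,62.305)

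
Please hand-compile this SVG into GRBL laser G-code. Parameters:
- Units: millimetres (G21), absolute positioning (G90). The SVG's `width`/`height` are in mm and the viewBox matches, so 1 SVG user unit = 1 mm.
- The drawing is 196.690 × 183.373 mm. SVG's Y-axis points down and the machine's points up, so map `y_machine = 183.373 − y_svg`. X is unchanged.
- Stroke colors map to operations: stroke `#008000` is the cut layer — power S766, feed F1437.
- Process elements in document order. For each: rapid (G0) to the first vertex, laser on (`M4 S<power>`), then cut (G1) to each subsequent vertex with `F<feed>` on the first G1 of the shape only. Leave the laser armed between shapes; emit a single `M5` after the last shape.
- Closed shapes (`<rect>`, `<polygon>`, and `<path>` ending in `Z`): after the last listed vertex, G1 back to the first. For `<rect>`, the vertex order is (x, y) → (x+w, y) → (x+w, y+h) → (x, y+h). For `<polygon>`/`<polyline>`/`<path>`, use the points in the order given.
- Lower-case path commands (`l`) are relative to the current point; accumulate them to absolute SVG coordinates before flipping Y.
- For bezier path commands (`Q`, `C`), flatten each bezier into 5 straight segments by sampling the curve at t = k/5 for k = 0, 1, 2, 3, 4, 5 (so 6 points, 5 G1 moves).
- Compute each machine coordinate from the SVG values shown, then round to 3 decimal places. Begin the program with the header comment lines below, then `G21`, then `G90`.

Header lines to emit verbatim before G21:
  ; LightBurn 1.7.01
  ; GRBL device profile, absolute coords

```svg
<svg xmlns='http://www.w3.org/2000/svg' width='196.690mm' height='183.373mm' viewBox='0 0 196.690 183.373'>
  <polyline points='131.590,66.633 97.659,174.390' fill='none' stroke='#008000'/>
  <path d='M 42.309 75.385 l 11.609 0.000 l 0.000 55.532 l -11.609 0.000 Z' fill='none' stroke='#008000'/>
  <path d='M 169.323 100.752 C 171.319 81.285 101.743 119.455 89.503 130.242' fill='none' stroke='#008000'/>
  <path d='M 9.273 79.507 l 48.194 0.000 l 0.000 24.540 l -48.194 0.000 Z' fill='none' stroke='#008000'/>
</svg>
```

; LightBurn 1.7.01
; GRBL device profile, absolute coords
G21
G90
G0 X131.590 Y116.740
M4 S766
G1 X97.659 Y8.983 F1437
G0 X42.309 Y107.988
M4 S766
G1 X53.918 Y107.988 F1437
G1 X53.918 Y52.456
G1 X42.309 Y52.456
G1 X42.309 Y107.988
G0 X169.323 Y82.621
M4 S766
G1 X162.963 Y88.065 F1437
G1 X145.614 Y83.757
G1 X123.462 Y73.778
G1 X102.696 Y62.209
G1 X89.503 Y53.131
G0 X9.273 Y103.866
M4 S766
G1 X57.467 Y103.866 F1437
G1 X57.467 Y79.326
G1 X9.273 Y79.326
G1 X9.273 Y103.866
M5

1 u = 1 mm; y_m = 183.373 − y.

[1] `<polyline>` line segment, #008000→cut S766 F1437: (131.590,116.740) → (97.659,8.983)

[2] `<path>` rectangle, #008000→cut S766 F1437: (42.309,107.988) → (53.918,107.988) → (53.918,52.456) → (42.309,52.456) → (42.309,107.988) (closed)

[3] `<path>` cubic bezier, #008000→cut S766 F1437: (169.323,82.621) → (162.963,88.065) → (145.614,83.757) → (123.462,73.778) → (102.696,62.209) → (89.503,53.131)

[4] `<path>` rectangle, #008000→cut S766 F1437: (9.273,103.866) → (57.467,103.866) → (57.467,79.326) → (9.273,79.326) → (9.273,103.866) (closed)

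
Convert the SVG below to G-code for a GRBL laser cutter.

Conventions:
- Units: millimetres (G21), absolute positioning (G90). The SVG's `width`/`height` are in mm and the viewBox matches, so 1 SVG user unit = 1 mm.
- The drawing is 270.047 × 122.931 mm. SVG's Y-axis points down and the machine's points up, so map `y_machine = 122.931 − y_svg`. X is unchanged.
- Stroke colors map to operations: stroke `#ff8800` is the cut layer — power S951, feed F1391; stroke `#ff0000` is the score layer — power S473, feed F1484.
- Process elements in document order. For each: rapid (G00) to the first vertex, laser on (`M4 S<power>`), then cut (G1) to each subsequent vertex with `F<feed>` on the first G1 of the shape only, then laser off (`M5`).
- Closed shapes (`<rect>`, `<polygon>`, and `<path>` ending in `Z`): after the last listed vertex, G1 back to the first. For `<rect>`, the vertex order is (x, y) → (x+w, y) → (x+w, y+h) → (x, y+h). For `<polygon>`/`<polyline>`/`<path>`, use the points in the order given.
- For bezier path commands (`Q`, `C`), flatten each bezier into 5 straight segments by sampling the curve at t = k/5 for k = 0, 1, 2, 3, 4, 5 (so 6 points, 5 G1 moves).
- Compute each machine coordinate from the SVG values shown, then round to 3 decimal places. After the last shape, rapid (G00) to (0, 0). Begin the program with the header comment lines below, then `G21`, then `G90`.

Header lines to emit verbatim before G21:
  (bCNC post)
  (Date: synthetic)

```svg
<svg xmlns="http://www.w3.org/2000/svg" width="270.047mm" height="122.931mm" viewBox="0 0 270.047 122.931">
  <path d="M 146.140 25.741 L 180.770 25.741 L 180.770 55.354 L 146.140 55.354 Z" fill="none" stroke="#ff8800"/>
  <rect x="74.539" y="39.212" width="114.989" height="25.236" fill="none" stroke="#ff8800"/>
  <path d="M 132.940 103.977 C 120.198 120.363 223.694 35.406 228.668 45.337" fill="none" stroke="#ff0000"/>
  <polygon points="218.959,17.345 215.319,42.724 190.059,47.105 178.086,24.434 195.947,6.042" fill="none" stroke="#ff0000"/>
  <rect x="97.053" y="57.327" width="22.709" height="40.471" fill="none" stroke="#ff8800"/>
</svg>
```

1 u = 1 mm; y_m = 122.931 − y.

[1] `<path>` rectangle, #ff8800→cut S951 F1391: (146.140,97.190) → (180.770,97.190) → (180.770,67.577) → (146.140,67.577) → (146.140,97.190) (closed)

[2] `<rect>` rectangle, #ff8800→cut S951 F1391: (74.539,83.719) → (189.528,83.719) → (189.528,58.483) → (74.539,58.483) → (74.539,83.719) (closed)

[3] `<path>` cubic bezier, #ff0000→score S473 F1484: (132.940,18.954) → (137.525,19.714) → (159.699,35.377) → (189.153,56.524) → (215.579,73.736) → (228.668,77.594)

[4] `<polygon>` regular polygon, #ff0000→score S473 F1484: (218.959,105.586) → (215.319,80.207) → (190.059,75.826) → (178.086,98.497) → (195.947,116.889) → (218.959,105.586) (closed)

[5] `<rect>` rectangle, #ff8800→cut S951 F1391: (97.053,65.604) → (119.762,65.604) → (119.762,25.133) → (97.053,25.133) → (97.053,65.604) (closed)

(bCNC post)
(Date: synthetic)
G21
G90
G00 X146.140 Y97.190
M4 S951
G1 X180.770 Y97.190 F1391
G1 X180.770 Y67.577
G1 X146.140 Y67.577
G1 X146.140 Y97.190
M5
G00 X74.539 Y83.719
M4 S951
G1 X189.528 Y83.719 F1391
G1 X189.528 Y58.483
G1 X74.539 Y58.483
G1 X74.539 Y83.719
M5
G00 X132.940 Y18.954
M4 S473
G1 X137.525 Y19.714 F1484
G1 X159.699 Y35.377
G1 X189.153 Y56.524
G1 X215.579 Y73.736
G1 X228.668 Y77.594
M5
G00 X218.959 Y105.586
M4 S473
G1 X215.319 Y80.207 F1484
G1 X190.059 Y75.826
G1 X178.086 Y98.497
G1 X195.947 Y116.889
G1 X218.959 Y105.586
M5
G00 X97.053 Y65.604
M4 S951
G1 X119.762 Y65.604 F1391
G1 X119.762 Y25.133
G1 X97.053 Y25.133
G1 X97.053 Y65.604
M5
G00 X0.000 Y0.000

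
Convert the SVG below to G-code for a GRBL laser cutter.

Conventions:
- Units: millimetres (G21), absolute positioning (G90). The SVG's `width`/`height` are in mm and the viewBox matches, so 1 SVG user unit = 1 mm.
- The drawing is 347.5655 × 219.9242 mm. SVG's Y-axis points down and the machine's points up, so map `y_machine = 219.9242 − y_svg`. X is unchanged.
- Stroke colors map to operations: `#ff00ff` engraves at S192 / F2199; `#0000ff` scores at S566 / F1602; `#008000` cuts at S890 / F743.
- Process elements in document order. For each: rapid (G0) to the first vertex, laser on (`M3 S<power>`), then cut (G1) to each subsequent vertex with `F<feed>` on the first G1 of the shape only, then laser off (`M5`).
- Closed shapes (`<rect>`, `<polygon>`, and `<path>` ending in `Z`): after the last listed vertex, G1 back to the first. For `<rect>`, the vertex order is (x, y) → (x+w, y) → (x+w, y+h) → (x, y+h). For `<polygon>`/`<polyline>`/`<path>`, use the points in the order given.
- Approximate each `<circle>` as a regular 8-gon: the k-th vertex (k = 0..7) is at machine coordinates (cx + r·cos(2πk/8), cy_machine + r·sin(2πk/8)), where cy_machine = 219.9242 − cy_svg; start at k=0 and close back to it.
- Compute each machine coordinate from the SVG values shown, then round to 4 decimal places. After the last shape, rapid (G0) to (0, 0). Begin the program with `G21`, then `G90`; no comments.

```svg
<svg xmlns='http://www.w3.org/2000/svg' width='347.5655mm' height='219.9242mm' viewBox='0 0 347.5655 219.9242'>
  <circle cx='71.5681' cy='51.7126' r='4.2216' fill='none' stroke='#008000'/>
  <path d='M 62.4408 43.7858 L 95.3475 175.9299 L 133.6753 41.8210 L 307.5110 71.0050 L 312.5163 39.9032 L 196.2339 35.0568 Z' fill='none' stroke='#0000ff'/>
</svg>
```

1 u = 1 mm; y_m = 219.9242 − y.

[1] `<circle>` circle, #008000→cut S890 F743: (75.7897,168.2116) → (74.5532,171.1967) → (71.5681,172.4332) → (68.5830,171.1967) → (67.3465,168.2116) → (68.5830,165.2265) → (71.5681,163.9900) → (74.5532,165.2265) → (75.7897,168.2116) (closed)

[2] `<path>` closed polygon, #0000ff→score S566 F1602: (62.4408,176.1384) → (95.3475,43.9943) → (133.6753,178.1032) → (307.5110,148.9192) → (312.5163,180.0210) → (196.2339,184.8674) → (62.4408,176.1384) (closed)

G21
G90
G0 X75.7897 Y168.2116
M3 S890
G1 X74.5532 Y171.1967 F743
G1 X71.5681 Y172.4332
G1 X68.5830 Y171.1967
G1 X67.3465 Y168.2116
G1 X68.5830 Y165.2265
G1 X71.5681 Y163.9900
G1 X74.5532 Y165.2265
G1 X75.7897 Y168.2116
M5
G0 X62.4408 Y176.1384
M3 S566
G1 X95.3475 Y43.9943 F1602
G1 X133.6753 Y178.1032
G1 X307.5110 Y148.9192
G1 X312.5163 Y180.0210
G1 X196.2339 Y184.8674
G1 X62.4408 Y176.1384
M5
G0 X0.0000 Y0.0000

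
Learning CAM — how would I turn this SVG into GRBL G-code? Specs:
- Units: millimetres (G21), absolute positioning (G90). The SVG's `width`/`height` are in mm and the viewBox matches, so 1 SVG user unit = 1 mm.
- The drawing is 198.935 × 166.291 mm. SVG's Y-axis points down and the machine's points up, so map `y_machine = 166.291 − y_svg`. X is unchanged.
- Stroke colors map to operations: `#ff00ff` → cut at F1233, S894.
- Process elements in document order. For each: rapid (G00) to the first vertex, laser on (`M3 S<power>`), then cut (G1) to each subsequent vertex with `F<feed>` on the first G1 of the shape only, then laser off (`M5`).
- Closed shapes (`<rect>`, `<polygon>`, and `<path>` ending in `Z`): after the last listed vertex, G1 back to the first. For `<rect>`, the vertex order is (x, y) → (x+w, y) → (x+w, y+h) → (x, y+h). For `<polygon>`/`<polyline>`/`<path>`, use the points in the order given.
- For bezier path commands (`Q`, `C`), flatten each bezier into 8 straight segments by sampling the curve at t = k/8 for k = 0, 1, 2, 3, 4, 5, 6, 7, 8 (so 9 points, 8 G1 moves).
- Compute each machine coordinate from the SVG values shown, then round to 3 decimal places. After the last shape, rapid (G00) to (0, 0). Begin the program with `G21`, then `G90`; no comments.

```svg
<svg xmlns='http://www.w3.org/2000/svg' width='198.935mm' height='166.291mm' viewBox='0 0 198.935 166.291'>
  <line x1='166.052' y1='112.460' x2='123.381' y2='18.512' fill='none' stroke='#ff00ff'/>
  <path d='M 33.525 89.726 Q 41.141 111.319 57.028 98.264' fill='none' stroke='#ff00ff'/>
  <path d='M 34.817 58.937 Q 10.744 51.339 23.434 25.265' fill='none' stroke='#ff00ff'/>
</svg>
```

1 u = 1 mm; y_m = 166.291 − y.

[1] `<line>` line segment, #ff00ff→cut S894 F1233: (166.052,53.831) → (123.381,147.779)

[2] `<path>` quadratic bezier, #ff00ff→cut S894 F1233: (33.525,76.565) → (35.558,71.708) → (37.850,67.934) → (40.400,65.243) → (43.209,63.634) → (46.276,63.108) → (49.601,63.665) → (53.185,65.305) → (57.028,68.027)

[3] `<path>` quadratic bezier, #ff00ff→cut S894 F1233: (34.817,107.354) → (29.373,109.542) → (25.078,112.308) → (21.932,115.651) → (19.935,119.571) → (19.086,124.069) → (19.387,129.144) → (20.836,134.796) → (23.434,141.026)

G21
G90
G00 X166.052 Y53.831
M3 S894
G1 X123.381 Y147.779 F1233
M5
G00 X33.525 Y76.565
M3 S894
G1 X35.558 Y71.708 F1233
G1 X37.850 Y67.934
G1 X40.400 Y65.243
G1 X43.209 Y63.634
G1 X46.276 Y63.108
G1 X49.601 Y63.665
G1 X53.185 Y65.305
G1 X57.028 Y68.027
M5
G00 X34.817 Y107.354
M3 S894
G1 X29.373 Y109.542 F1233
G1 X25.078 Y112.308
G1 X21.932 Y115.651
G1 X19.935 Y119.571
G1 X19.086 Y124.069
G1 X19.387 Y129.144
G1 X20.836 Y134.796
G1 X23.434 Y141.026
M5
G00 X0.000 Y0.000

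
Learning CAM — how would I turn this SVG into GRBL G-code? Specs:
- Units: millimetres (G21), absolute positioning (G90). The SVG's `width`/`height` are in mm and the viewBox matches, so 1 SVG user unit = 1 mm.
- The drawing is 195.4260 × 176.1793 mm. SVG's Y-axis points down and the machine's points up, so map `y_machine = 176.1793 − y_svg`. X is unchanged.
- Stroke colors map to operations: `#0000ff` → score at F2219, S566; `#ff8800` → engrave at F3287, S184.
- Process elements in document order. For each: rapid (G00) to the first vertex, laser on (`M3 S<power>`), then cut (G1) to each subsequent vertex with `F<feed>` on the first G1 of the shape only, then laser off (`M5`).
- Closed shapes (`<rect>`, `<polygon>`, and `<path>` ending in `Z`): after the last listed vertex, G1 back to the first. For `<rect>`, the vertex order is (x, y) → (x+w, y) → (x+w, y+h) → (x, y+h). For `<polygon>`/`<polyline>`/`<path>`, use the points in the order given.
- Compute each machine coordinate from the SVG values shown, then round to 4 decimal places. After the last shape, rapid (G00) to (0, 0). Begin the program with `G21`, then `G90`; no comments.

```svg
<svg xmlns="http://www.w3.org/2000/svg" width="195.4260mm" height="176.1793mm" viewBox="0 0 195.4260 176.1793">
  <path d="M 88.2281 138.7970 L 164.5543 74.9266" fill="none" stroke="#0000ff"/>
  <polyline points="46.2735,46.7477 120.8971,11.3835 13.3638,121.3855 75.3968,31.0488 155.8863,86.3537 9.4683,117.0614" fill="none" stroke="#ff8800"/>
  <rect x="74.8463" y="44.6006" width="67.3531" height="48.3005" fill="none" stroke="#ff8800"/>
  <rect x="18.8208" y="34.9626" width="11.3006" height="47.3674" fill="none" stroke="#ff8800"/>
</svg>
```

G21
G90
G00 X88.2281 Y37.3823
M3 S566
G1 X164.5543 Y101.2527 F2219
M5
G00 X46.2735 Y129.4316
M3 S184
G1 X120.8971 Y164.7958 F3287
G1 X13.3638 Y54.7938
G1 X75.3968 Y145.1305
G1 X155.8863 Y89.8256
G1 X9.4683 Y59.1179
M5
G00 X74.8463 Y131.5787
M3 S184
G1 X142.1994 Y131.5787 F3287
G1 X142.1994 Y83.2782
G1 X74.8463 Y83.2782
G1 X74.8463 Y131.5787
M5
G00 X18.8208 Y141.2167
M3 S184
G1 X30.1214 Y141.2167 F3287
G1 X30.1214 Y93.8493
G1 X18.8208 Y93.8493
G1 X18.8208 Y141.2167
M5
G00 X0.0000 Y0.0000

Since the viewBox matches the mm dimensions, user units are millimetres directly. The only transform is the Y-flip y_m = 176.1793 − y_svg.

Shape 1 is a line segment drawn with `<path>`. Its stroke #0000ff means score at S566, F2219. After flipping Y the toolpath is (88.2281,37.3823) → (164.5543,101.2527).

Shape 2 is a open polyline drawn with `<polyline>`. Its stroke #ff8800 means engrave at S184, F3287. After flipping Y the toolpath is (46.2735,129.4316) → (120.8971,164.7958) → (13.3638,54.7938) → (75.3968,145.1305) → (155.8863,89.8256) → (9.4683,59.1179).

Shape 3 is a rectangle drawn with `<rect>`. Its stroke #ff8800 means engrave at S184, F3287. After flipping Y the toolpath is (74.8463,131.5787) → (142.1994,131.5787) → (142.1994,83.2782) → (74.8463,83.2782) → (74.8463,131.5787), returning to the start.

Shape 4 is a rectangle drawn with `<rect>`. Its stroke #ff8800 means engrave at S184, F3287. After flipping Y the toolpath is (18.8208,141.2167) → (30.1214,141.2167) → (30.1214,93.8493) → (18.8208,93.8493) → (18.8208,141.2167), returning to the start.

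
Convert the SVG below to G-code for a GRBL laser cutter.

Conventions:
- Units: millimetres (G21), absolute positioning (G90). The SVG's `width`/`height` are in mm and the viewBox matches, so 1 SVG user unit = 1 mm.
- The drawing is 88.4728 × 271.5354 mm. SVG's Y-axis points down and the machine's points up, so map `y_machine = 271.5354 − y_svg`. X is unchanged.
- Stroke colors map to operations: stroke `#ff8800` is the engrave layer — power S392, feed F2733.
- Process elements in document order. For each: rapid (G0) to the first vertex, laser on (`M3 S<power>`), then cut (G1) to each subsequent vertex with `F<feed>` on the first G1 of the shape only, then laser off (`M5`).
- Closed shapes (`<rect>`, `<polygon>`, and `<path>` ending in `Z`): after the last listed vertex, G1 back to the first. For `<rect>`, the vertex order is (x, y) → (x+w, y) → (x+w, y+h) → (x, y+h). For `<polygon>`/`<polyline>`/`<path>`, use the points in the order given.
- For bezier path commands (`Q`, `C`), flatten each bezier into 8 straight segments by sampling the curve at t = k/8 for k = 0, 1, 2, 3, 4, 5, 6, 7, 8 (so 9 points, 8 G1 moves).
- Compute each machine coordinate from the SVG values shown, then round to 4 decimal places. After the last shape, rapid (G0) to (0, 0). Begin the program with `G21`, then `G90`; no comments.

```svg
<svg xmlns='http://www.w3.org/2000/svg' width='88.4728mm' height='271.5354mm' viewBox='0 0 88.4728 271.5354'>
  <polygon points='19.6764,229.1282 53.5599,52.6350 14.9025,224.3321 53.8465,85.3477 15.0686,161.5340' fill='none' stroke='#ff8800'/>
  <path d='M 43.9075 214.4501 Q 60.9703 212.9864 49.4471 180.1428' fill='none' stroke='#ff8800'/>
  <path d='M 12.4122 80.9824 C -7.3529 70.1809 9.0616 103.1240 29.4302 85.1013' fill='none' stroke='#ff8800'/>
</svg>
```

G21
G90
G0 X19.6764 Y42.4072
M3 S392
G1 X53.5599 Y218.9004 F2733
G1 X14.9025 Y47.2033
G1 X53.8465 Y186.1877
G1 X15.0686 Y110.0014
G1 X19.6764 Y42.4072
M5
G0 X43.9075 Y57.0853
M3 S392
G1 X47.7265 Y57.9415 F2733
G1 X50.6523 Y59.7784
G1 X52.6847 Y62.5959
G1 X53.8238 Y66.3940
G1 X54.0696 Y71.1727
G1 X53.4221 Y76.9320
G1 X51.8812 Y83.6720
G1 X49.4471 Y91.3926
M5
G0 X12.4122 Y190.5530
M3 S392
G1 X6.6333 Y192.7380 F2733
G1 X3.8685 Y191.9319
G1 X3.7403 Y189.2444
G1 X5.8711 Y185.7856
G1 X9.8831 Y182.6653
G1 X15.3987 Y180.9933
G1 X22.0403 Y181.8796
G1 X29.4302 Y186.4341
M5
G0 X0.0000 Y0.0000

Since the viewBox matches the mm dimensions, user units are millimetres directly. The only transform is the Y-flip y_m = 271.5354 − y_svg.

Shape 1 is a closed polygon drawn with `<polygon>`. Its stroke #ff8800 means engrave at S392, F2733. After flipping Y the toolpath is (19.6764,42.4072) → (53.5599,218.9004) → (14.9025,47.2033) → (53.8465,186.1877) → (15.0686,110.0014) → (19.6764,42.4072), returning to the start.

Shape 2 is a quadratic bezier drawn with `<path>`. Its stroke #ff8800 means engrave at S392, F2733. After flipping Y the toolpath is (43.9075,57.0853) → (47.7265,57.9415) → (50.6523,59.7784) → (52.6847,62.5959) → (53.8238,66.3940) → (54.0696,71.1727) → (53.4221,76.9320) → (51.8812,83.6720) → (49.4471,91.3926).

Shape 3 is a cubic bezier drawn with `<path>`. Its stroke #ff8800 means engrave at S392, F2733. After flipping Y the toolpath is (12.4122,190.5530) → (6.6333,192.7380) → (3.8685,191.9319) → (3.7403,189.2444) → (5.8711,185.7856) → (9.8831,182.6653) → (15.3987,180.9933) → (22.0403,181.8796) → (29.4302,186.4341).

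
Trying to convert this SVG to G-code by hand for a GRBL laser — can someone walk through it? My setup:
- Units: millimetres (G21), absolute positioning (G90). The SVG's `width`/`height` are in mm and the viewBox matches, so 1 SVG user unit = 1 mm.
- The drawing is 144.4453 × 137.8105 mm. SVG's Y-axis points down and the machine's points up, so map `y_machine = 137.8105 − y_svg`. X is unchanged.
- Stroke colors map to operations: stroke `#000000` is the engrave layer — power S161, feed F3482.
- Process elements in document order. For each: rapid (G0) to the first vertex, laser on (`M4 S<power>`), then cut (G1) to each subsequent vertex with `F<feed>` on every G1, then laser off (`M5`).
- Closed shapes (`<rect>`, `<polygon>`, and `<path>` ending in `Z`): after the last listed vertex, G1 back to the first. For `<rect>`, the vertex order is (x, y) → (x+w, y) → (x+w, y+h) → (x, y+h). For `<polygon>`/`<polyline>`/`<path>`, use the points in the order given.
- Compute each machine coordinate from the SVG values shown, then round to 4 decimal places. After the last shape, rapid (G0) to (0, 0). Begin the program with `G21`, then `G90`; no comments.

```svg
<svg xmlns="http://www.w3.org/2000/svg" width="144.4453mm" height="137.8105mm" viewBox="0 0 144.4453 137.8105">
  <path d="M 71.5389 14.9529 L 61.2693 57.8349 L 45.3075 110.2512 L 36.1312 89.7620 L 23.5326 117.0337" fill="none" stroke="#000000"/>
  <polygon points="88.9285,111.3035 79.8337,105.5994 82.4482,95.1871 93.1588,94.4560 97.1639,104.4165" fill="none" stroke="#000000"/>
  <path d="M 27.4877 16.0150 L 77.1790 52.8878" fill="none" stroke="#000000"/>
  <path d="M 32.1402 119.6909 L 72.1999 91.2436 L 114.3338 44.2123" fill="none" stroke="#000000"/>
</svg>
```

G21
G90
G0 X71.5389 Y122.8576
M4 S161
G1 X61.2693 Y79.9756 F3482
G1 X45.3075 Y27.5593 F3482
G1 X36.1312 Y48.0485 F3482
G1 X23.5326 Y20.7768 F3482
M5
G0 X88.9285 Y26.5070
M4 S161
G1 X79.8337 Y32.2111 F3482
G1 X82.4482 Y42.6234 F3482
G1 X93.1588 Y43.3545 F3482
G1 X97.1639 Y33.3940 F3482
G1 X88.9285 Y26.5070 F3482
M5
G0 X27.4877 Y121.7955
M4 S161
G1 X77.1790 Y84.9227 F3482
M5
G0 X32.1402 Y18.1196
M4 S161
G1 X72.1999 Y46.5669 F3482
G1 X114.3338 Y93.5982 F3482
M5
G0 X0.0000 Y0.0000

viewBox `0 0 144.4453 137.8105` with mm width/height → 1 unit = 1 mm. Flip: y_m = 137.8105 − y_svg.

**Shape 1** — `<path>` open polyline, stroke `#000000` → engrave (S161, F3482). Machine vertices: (71.5389,122.8576) → (61.2693,79.9756) → (45.3075,27.5593) → (36.1312,48.0485) → (23.5326,20.7768). Open path.

**Shape 2** — `<polygon>` regular polygon, stroke `#000000` → engrave (S161, F3482). Machine vertices: (88.9285,26.5070) → (79.8337,32.2111) → (82.4482,42.6234) → (93.1588,43.3545) → (97.1639,33.3940) → (88.9285,26.5070). Closed: final G1 returns to the first vertex.

**Shape 3** — `<path>` line segment, stroke `#000000` → engrave (S161, F3482). Machine vertices: (27.4877,121.7955) → (77.1790,84.9227). Open path.

**Shape 4** — `<path>` open polyline, stroke `#000000` → engrave (S161, F3482). Machine vertices: (32.1402,18.1196) → (72.1999,46.5669) → (114.3338,93.5982). Open path.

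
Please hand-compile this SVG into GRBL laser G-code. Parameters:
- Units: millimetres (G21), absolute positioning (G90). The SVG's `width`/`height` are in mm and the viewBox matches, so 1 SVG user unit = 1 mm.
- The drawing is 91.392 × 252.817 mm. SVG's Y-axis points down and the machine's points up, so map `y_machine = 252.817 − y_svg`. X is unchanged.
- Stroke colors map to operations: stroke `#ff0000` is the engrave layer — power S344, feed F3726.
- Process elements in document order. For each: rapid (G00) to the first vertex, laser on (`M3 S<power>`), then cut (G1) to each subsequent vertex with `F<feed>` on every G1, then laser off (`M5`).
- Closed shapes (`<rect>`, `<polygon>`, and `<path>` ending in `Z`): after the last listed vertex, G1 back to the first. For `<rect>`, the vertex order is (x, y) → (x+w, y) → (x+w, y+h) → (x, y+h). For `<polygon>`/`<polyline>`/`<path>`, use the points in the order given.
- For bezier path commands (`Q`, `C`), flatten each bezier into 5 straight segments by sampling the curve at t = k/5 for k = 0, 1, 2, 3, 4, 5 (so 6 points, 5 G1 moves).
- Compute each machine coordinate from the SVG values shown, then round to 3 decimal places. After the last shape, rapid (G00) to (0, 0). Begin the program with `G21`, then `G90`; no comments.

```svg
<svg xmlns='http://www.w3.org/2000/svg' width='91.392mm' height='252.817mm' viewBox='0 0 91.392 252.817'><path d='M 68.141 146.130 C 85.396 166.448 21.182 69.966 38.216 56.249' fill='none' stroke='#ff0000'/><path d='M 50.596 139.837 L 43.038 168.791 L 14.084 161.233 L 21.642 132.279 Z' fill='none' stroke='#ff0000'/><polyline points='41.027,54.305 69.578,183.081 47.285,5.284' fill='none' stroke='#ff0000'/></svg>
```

G21
G90
G00 X68.141 Y106.687
M3 S344
G1 X70.019 Y106.916 F3726
G1 X60.156 Y125.597 F3726
G1 X46.360 Y153.153 F3726
G1 X36.444 Y180.003 F3726
G1 X38.216 Y196.568 F3726
M5
G00 X50.596 Y112.980
M3 S344
G1 X43.038 Y84.026 F3726
G1 X14.084 Y91.584 F3726
G1 X21.642 Y120.538 F3726
G1 X50.596 Y112.980 F3726
M5
G00 X41.027 Y198.512
M3 S344
G1 X69.578 Y69.736 F3726
G1 X47.285 Y247.533 F3726
M5
G00 X0.000 Y0.000

viewBox `0 0 91.392 252.817` with mm width/height → 1 unit = 1 mm. Flip: y_m = 252.817 − y_svg.

**Shape 1** — `<path>` cubic bezier, stroke `#ff0000` → engrave (S344, F3726). Control points (SVG): P0=(68.141,146.130), P1=(85.396,166.448), P2=(21.182,69.966), P3=(38.216,56.249); sampled at t=k/5. Machine vertices: (68.141,106.687) → (70.019,106.916) → (60.156,125.597) → (46.360,153.153) → (36.444,180.003) → (38.216,196.568). Open path.

**Shape 2** — `<path>` regular polygon, stroke `#ff0000` → engrave (S344, F3726). Machine vertices: (50.596,112.980) → (43.038,84.026) → (14.084,91.584) → (21.642,120.538) → (50.596,112.980). Closed: final G1 returns to the first vertex.

**Shape 3** — `<polyline>` open polyline, stroke `#ff0000` → engrave (S344, F3726). Machine vertices: (41.027,198.512) → (69.578,69.736) → (47.285,247.533). Open path.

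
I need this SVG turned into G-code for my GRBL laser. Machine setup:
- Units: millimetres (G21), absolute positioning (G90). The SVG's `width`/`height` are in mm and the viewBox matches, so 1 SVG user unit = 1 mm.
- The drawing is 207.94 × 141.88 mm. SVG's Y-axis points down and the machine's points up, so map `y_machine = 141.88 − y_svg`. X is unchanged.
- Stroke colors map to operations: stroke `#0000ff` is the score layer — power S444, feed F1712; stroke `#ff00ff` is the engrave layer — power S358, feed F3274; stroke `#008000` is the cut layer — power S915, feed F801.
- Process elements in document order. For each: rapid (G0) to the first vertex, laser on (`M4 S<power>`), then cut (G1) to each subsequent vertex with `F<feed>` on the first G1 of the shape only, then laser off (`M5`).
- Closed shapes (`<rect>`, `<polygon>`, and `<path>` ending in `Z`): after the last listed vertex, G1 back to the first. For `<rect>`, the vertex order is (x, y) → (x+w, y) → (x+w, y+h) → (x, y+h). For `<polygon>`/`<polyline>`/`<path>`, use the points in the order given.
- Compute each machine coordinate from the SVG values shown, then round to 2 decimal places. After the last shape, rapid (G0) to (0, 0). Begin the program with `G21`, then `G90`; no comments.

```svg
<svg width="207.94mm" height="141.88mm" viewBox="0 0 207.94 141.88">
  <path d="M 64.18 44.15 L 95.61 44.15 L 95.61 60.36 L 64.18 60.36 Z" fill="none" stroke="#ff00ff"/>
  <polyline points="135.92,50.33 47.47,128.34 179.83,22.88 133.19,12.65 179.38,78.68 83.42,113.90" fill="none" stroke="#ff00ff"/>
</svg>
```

Since the viewBox matches the mm dimensions, user units are millimetres directly. The only transform is the Y-flip y_m = 141.88 − y_svg.

Shape 1 is a rectangle drawn with `<path>`. Its stroke #ff00ff means engrave at S358, F3274. After flipping Y the toolpath is (64.18,97.73) → (95.61,97.73) → (95.61,81.52) → (64.18,81.52) → (64.18,97.73), returning to the start.

Shape 2 is a open polyline drawn with `<polyline>`. Its stroke #ff00ff means engrave at S358, F3274. After flipping Y the toolpath is (135.92,91.55) → (47.47,13.54) → (179.83,119.00) → (133.19,129.23) → (179.38,63.20) → (83.42,27.98).

G21
G90
G0 X64.18 Y97.73
M4 S358
G1 X95.61 Y97.73 F3274
G1 X95.61 Y81.52
G1 X64.18 Y81.52
G1 X64.18 Y97.73
M5
G0 X135.92 Y91.55
M4 S358
G1 X47.47 Y13.54 F3274
G1 X179.83 Y119.00
G1 X133.19 Y129.23
G1 X179.38 Y63.20
G1 X83.42 Y27.98
M5
G0 X0.00 Y0.00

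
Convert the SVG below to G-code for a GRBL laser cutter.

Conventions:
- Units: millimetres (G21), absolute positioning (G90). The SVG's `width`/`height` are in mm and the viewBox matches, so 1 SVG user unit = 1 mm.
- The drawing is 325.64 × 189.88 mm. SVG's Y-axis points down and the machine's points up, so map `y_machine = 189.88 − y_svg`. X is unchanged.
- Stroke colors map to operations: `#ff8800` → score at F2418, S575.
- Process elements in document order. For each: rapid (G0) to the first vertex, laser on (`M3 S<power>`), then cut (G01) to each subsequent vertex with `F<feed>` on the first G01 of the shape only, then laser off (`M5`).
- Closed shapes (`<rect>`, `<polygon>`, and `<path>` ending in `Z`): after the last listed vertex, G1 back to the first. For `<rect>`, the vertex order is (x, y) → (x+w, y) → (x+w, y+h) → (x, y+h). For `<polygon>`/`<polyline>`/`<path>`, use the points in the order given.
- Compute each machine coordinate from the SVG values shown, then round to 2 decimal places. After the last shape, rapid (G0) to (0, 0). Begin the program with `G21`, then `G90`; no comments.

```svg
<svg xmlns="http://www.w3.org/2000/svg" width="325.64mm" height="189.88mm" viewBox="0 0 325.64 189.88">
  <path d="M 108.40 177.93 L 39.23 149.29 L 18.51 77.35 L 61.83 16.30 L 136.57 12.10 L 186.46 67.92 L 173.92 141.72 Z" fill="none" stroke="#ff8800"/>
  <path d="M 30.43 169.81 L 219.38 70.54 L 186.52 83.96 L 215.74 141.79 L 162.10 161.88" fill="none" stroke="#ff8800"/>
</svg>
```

G21
G90
G0 X108.40 Y11.95
M3 S575
G01 X39.23 Y40.59 F2418
G01 X18.51 Y112.53
G01 X61.83 Y173.58
G01 X136.57 Y177.78
G01 X186.46 Y121.96
G01 X173.92 Y48.16
G01 X108.40 Y11.95
M5
G0 X30.43 Y20.07
M3 S575
G01 X219.38 Y119.34 F2418
G01 X186.52 Y105.92
G01 X215.74 Y48.09
G01 X162.10 Y28.00
M5
G0 X0.00 Y0.00

Since the viewBox matches the mm dimensions, user units are millimetres directly. The only transform is the Y-flip y_m = 189.88 − y_svg.

Shape 1 is a regular polygon drawn with `<path>`. Its stroke #ff8800 means score at S575, F2418. After flipping Y the toolpath is (108.40,11.95) → (39.23,40.59) → (18.51,112.53) → (61.83,173.58) → (136.57,177.78) → (186.46,121.96) → (173.92,48.16) → (108.40,11.95), returning to the start.

Shape 2 is a open polyline drawn with `<path>`. Its stroke #ff8800 means score at S575, F2418. After flipping Y the toolpath is (30.43,20.07) → (219.38,119.34) → (186.52,105.92) → (215.74,48.09) → (162.10,28.00).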